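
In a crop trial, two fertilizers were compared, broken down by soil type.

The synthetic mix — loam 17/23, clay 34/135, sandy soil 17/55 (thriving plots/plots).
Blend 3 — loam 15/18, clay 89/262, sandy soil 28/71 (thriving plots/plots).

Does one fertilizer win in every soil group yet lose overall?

Loam: the synthetic mix 17/23 = 73.9%, Blend 3 15/18 = 83.3% → Blend 3
Clay: the synthetic mix 34/135 = 25.2%, Blend 3 89/262 = 34.0% → Blend 3
Sandy soil: the synthetic mix 17/55 = 30.9%, Blend 3 28/71 = 39.4% → Blend 3
Overall: the synthetic mix 68/213 = 31.9%, Blend 3 132/351 = 37.6% → Blend 3
Blend 3 wins overall and in every soil group — no reversal.

No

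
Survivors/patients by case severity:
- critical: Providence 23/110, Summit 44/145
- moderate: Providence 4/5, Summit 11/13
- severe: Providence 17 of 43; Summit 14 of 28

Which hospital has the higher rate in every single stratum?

Critical: Providence 23/110 = 20.9%, Summit 44/145 = 30.3% → Summit
Moderate: Providence 4/5 = 80.0%, Summit 11/13 = 84.6% → Summit
Severe: Providence 17/43 = 39.5%, Summit 14/28 = 50.0% → Summit
Summit has the higher rate in all 3 groups.

Summit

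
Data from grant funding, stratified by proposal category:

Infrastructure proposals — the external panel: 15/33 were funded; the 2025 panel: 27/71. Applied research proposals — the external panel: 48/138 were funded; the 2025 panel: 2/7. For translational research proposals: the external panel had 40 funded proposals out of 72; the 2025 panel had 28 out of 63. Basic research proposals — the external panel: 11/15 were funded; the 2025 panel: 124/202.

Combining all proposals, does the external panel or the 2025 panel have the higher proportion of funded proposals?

the 2025 panel

Infrastructure: the external panel 15/33 = 45.5%, the 2025 panel 27/71 = 38.0% → the external panel
Applied research: the external panel 48/138 = 34.8%, the 2025 panel 2/7 = 28.6% → the external panel
Translational research: the external panel 40/72 = 55.6%, the 2025 panel 28/63 = 44.4% → the external panel
Basic research: the external panel 11/15 = 73.3%, the 2025 panel 124/202 = 61.4% → the external panel
Overall: the external panel 114/258 = 44.2%, the 2025 panel 181/343 = 52.8% → the 2025 panel
(The external panel wins every proposal group but the 2025 panel wins overall — the external panel's proposals skew toward the low-rate applied research group.)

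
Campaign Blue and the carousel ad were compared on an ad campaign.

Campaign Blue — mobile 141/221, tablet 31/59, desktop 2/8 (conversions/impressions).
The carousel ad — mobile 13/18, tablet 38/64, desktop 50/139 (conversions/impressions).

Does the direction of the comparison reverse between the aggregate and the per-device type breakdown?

Yes

Mobile: Campaign Blue 141/221 = 63.8%, the carousel ad 13/18 = 72.2% → the carousel ad
Tablet: Campaign Blue 31/59 = 52.5%, the carousel ad 38/64 = 59.4% → the carousel ad
Desktop: Campaign Blue 2/8 = 25.0%, the carousel ad 50/139 = 36.0% → the carousel ad
Overall: Campaign Blue 174/288 = 60.4%, the carousel ad 101/221 = 45.7% → Campaign Blue
The carousel ad wins each device group but Campaign Blue wins overall — the comparison reverses. The carousel ad's impressions skew toward desktop, which has a lower base rate.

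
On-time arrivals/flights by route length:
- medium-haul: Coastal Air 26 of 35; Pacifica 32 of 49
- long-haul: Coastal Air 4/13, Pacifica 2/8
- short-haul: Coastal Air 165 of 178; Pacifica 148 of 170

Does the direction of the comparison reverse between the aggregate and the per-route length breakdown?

No

Medium-haul: Coastal Air 26/35 = 74.3%, Pacifica 32/49 = 65.3% → Coastal Air
Long-haul: Coastal Air 4/13 = 30.8%, Pacifica 2/8 = 25.0% → Coastal Air
Short-haul: Coastal Air 165/178 = 92.7%, Pacifica 148/170 = 87.1% → Coastal Air
Overall: Coastal Air 195/226 = 86.3%, Pacifica 182/227 = 80.2% → Coastal Air
Coastal Air wins overall and in every route group — no reversal.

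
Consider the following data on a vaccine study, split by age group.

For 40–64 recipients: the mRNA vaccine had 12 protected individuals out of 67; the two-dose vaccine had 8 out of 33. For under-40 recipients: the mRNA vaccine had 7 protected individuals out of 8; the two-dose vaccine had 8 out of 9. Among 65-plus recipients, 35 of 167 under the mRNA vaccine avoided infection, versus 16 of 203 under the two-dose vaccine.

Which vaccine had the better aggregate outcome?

the mRNA vaccine

40–64: the mRNA vaccine 12/67 = 17.9%, the two-dose vaccine 8/33 = 24.2% → the two-dose vaccine
Under-40: the mRNA vaccine 7/8 = 87.5%, the two-dose vaccine 8/9 = 88.9% → the two-dose vaccine
65-plus: the mRNA vaccine 35/167 = 21.0%, the two-dose vaccine 16/203 = 7.9% → the mRNA vaccine
Overall: the mRNA vaccine 54/242 = 22.3%, the two-dose vaccine 32/245 = 13.1% → the mRNA vaccine
(Neither sweeps every age group, but the mRNA vaccine has the higher pooled rate.)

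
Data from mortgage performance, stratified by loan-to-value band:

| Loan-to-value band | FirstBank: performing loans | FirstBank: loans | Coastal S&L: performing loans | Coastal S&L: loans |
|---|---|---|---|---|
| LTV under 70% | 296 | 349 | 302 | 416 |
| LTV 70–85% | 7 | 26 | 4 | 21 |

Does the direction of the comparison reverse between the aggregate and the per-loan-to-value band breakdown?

No

LTV under 70%: FirstBank 296/349 = 84.8%, Coastal S&L 302/416 = 72.6% → FirstBank
LTV 70–85%: FirstBank 7/26 = 26.9%, Coastal S&L 4/21 = 19.0% → FirstBank
Overall: FirstBank 303/375 = 80.8%, Coastal S&L 306/437 = 70.0% → FirstBank
FirstBank wins overall and in every loan-to-value group — no reversal.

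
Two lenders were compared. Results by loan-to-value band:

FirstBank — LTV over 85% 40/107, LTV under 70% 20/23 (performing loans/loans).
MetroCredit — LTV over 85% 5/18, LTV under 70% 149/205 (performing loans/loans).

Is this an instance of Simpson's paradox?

Yes

LTV over 85%: FirstBank 40/107 = 37.4%, MetroCredit 5/18 = 27.8% → FirstBank
LTV under 70%: FirstBank 20/23 = 87.0%, MetroCredit 149/205 = 72.7% → FirstBank
Overall: FirstBank 60/130 = 46.2%, MetroCredit 154/223 = 69.1% → MetroCredit
FirstBank wins each loan-to-value group but MetroCredit wins overall — the comparison reverses. FirstBank's loans skew toward LTV over 85%, which has a lower base rate.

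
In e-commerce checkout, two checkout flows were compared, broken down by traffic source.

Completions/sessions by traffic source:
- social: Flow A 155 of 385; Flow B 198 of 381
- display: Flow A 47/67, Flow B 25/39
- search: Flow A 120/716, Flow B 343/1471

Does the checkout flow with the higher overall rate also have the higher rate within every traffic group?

Social: Flow A 155/385 = 40.3%, Flow B 198/381 = 52.0% → Flow B
Display: Flow A 47/67 = 70.1%, Flow B 25/39 = 64.1% → Flow A
Search: Flow A 120/716 = 16.8%, Flow B 343/1471 = 23.3% → Flow B
Overall: Flow A 322/1168 = 27.6%, Flow B 566/1891 = 29.9% → Flow B
Neither sweeps: Flow A wins 1 of 3 groups, Flow B wins 2. Flow B wins overall but not every group — no Simpson reversal.

No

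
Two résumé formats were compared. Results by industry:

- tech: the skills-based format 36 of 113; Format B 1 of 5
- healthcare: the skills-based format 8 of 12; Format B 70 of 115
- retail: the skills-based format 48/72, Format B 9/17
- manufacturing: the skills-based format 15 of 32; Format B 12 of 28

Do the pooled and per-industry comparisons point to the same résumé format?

Tech: the skills-based format 36/113 = 31.9%, Format B 1/5 = 20.0% → the skills-based format
Healthcare: the skills-based format 8/12 = 66.7%, Format B 70/115 = 60.9% → the skills-based format
Retail: the skills-based format 48/72 = 66.7%, Format B 9/17 = 52.9% → the skills-based format
Manufacturing: the skills-based format 15/32 = 46.9%, Format B 12/28 = 42.9% → the skills-based format
Overall: the skills-based format 107/229 = 46.7%, Format B 92/165 = 55.8% → Format B
The skills-based format wins each industry group but Format B wins overall — the comparison reverses. The skills-based format's applications skew toward tech, which has a lower base rate.

No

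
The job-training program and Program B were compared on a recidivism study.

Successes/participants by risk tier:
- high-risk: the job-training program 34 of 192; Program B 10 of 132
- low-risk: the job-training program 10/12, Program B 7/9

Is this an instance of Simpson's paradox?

High-risk: the job-training program 34/192 = 17.7%, Program B 10/132 = 7.6% → the job-training program
Low-risk: the job-training program 10/12 = 83.3%, Program B 7/9 = 77.8% → the job-training program
Overall: the job-training program 44/204 = 21.6%, Program B 17/141 = 12.1% → the job-training program
The job-training program wins overall and in every risk group — no reversal.

No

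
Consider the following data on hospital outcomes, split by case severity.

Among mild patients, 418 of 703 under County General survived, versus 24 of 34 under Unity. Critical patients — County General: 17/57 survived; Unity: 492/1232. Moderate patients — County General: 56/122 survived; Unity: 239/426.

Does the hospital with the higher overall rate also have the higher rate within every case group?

No

Mild: County General 418/703 = 59.5%, Unity 24/34 = 70.6% → Unity
Critical: County General 17/57 = 29.8%, Unity 492/1232 = 39.9% → Unity
Moderate: County General 56/122 = 45.9%, Unity 239/426 = 56.1% → Unity
Overall: County General 491/882 = 55.7%, Unity 755/1692 = 44.6% → County General
Unity wins each case group but County General wins overall — the comparison reverses. Unity's patients skew toward critical, which has a lower base rate.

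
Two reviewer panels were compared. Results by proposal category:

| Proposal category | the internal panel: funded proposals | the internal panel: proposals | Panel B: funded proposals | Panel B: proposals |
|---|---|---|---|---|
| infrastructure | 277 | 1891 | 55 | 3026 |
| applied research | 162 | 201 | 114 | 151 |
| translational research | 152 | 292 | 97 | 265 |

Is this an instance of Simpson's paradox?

No

Infrastructure: the internal panel 277/1891 = 14.6%, Panel B 55/3026 = 1.8% → the internal panel
Applied research: the internal panel 162/201 = 80.6%, Panel B 114/151 = 75.5% → the internal panel
Translational research: the internal panel 152/292 = 52.1%, Panel B 97/265 = 36.6% → the internal panel
Overall: the internal panel 591/2384 = 24.8%, Panel B 266/3442 = 7.7% → the internal panel
The internal panel wins overall and in every proposal group — no reversal.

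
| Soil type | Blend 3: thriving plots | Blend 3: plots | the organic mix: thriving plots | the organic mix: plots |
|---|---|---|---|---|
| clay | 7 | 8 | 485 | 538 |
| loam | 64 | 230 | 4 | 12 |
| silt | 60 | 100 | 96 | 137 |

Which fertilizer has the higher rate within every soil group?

the organic mix

Clay: Blend 3 7/8 = 87.5%, the organic mix 485/538 = 90.1% → the organic mix
Loam: Blend 3 64/230 = 27.8%, the organic mix 4/12 = 33.3% → the organic mix
Silt: Blend 3 60/100 = 60.0%, the organic mix 96/137 = 70.1% → the organic mix
The organic mix has the higher rate in all 3 groups.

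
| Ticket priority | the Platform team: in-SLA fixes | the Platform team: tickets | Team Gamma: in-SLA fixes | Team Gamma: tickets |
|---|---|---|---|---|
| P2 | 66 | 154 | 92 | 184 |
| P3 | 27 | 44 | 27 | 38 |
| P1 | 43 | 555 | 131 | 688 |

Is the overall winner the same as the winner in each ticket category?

Yes

P2: the Platform team 66/154 = 42.9%, Team Gamma 92/184 = 50.0% → Team Gamma
P3: the Platform team 27/44 = 61.4%, Team Gamma 27/38 = 71.1% → Team Gamma
P1: the Platform team 43/555 = 7.7%, Team Gamma 131/688 = 19.0% → Team Gamma
Overall: the Platform team 136/753 = 18.1%, Team Gamma 250/910 = 27.5% → Team Gamma
Team Gamma wins overall and in every ticket group — no reversal.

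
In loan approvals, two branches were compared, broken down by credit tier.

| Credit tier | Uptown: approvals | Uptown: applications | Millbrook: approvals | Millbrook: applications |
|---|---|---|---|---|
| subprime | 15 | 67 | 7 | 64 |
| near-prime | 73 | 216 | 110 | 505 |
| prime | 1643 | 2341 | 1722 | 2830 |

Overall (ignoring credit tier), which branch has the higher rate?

Uptown

Subprime: Uptown 15/67 = 22.4%, Millbrook 7/64 = 10.9% → Uptown
Near-prime: Uptown 73/216 = 33.8%, Millbrook 110/505 = 21.8% → Uptown
Prime: Uptown 1643/2341 = 70.2%, Millbrook 1722/2830 = 60.8% → Uptown
Overall: Uptown 1731/2624 = 66.0%, Millbrook 1839/3399 = 54.1% → Uptown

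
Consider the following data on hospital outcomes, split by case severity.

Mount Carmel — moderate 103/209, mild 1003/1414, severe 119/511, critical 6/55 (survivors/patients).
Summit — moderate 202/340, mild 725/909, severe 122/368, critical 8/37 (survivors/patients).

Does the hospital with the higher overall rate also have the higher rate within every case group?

Moderate: Mount Carmel 103/209 = 49.3%, Summit 202/340 = 59.4% → Summit
Mild: Mount Carmel 1003/1414 = 70.9%, Summit 725/909 = 79.8% → Summit
Severe: Mount Carmel 119/511 = 23.3%, Summit 122/368 = 33.2% → Summit
Critical: Mount Carmel 6/55 = 10.9%, Summit 8/37 = 21.6% → Summit
Overall: Mount Carmel 1231/2189 = 56.2%, Summit 1057/1654 = 63.9% → Summit
Summit wins overall and in every case group — no reversal.

Yes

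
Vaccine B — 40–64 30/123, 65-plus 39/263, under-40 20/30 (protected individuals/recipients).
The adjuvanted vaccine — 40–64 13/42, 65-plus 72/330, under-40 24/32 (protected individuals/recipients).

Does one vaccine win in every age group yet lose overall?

40–64: Vaccine B 30/123 = 24.4%, the adjuvanted vaccine 13/42 = 31.0% → the adjuvanted vaccine
65-plus: Vaccine B 39/263 = 14.8%, the adjuvanted vaccine 72/330 = 21.8% → the adjuvanted vaccine
Under-40: Vaccine B 20/30 = 66.7%, the adjuvanted vaccine 24/32 = 75.0% → the adjuvanted vaccine
Overall: Vaccine B 89/416 = 21.4%, the adjuvanted vaccine 109/404 = 27.0% → the adjuvanted vaccine
The adjuvanted vaccine wins overall and in every age group — no reversal.

No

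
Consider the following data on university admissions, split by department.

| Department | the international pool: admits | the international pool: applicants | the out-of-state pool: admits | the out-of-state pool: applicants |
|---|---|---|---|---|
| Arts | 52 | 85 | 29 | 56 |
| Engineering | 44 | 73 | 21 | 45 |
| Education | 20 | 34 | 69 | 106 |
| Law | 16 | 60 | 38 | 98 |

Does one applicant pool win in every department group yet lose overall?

Arts: the international pool 52/85 = 61.2%, the out-of-state pool 29/56 = 51.8% → the international pool
Engineering: the international pool 44/73 = 60.3%, the out-of-state pool 21/45 = 46.7% → the international pool
Education: the international pool 20/34 = 58.8%, the out-of-state pool 69/106 = 65.1% → the out-of-state pool
Law: the international pool 16/60 = 26.7%, the out-of-state pool 38/98 = 38.8% → the out-of-state pool
Overall: the international pool 132/252 = 52.4%, the out-of-state pool 157/305 = 51.5% → the international pool
Neither sweeps: the international pool wins 2 of 4 groups, the out-of-state pool wins 2. The international pool wins overall but not every group — no Simpson reversal.

No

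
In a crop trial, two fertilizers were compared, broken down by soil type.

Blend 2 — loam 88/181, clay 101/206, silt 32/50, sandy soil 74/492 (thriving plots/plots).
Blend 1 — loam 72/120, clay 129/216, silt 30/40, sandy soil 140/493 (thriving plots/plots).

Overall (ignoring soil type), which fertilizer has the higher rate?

Blend 1

Loam: Blend 2 88/181 = 48.6%, Blend 1 72/120 = 60.0% → Blend 1
Clay: Blend 2 101/206 = 49.0%, Blend 1 129/216 = 59.7% → Blend 1
Silt: Blend 2 32/50 = 64.0%, Blend 1 30/40 = 75.0% → Blend 1
Sandy soil: Blend 2 74/492 = 15.0%, Blend 1 140/493 = 28.4% → Blend 1
Overall: Blend 2 295/929 = 31.8%, Blend 1 371/869 = 42.7% → Blend 1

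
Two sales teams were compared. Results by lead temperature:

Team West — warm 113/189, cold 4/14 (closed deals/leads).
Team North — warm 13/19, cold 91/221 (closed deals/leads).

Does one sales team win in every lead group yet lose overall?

Yes

Warm: Team West 113/189 = 59.8%, Team North 13/19 = 68.4% → Team North
Cold: Team West 4/14 = 28.6%, Team North 91/221 = 41.2% → Team North
Overall: Team West 117/203 = 57.6%, Team North 104/240 = 43.3% → Team West
Team North wins each lead group but Team West wins overall — the comparison reverses. Team North's leads skew toward cold, which has a lower base rate.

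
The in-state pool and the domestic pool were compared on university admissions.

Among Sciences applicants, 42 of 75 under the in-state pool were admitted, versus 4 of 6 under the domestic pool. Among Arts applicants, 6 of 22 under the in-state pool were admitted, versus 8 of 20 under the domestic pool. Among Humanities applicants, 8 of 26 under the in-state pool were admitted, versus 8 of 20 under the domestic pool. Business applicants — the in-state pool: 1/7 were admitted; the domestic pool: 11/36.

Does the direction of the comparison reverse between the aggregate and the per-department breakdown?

Yes

Sciences: the in-state pool 42/75 = 56.0%, the domestic pool 4/6 = 66.7% → the domestic pool
Arts: the in-state pool 6/22 = 27.3%, the domestic pool 8/20 = 40.0% → the domestic pool
Humanities: the in-state pool 8/26 = 30.8%, the domestic pool 8/20 = 40.0% → the domestic pool
Business: the in-state pool 1/7 = 14.3%, the domestic pool 11/36 = 30.6% → the domestic pool
Overall: the in-state pool 57/130 = 43.8%, the domestic pool 31/82 = 37.8% → the in-state pool
The domestic pool wins each department group but the in-state pool wins overall — the comparison reverses. The domestic pool's applicants skew toward Business, which has a lower base rate.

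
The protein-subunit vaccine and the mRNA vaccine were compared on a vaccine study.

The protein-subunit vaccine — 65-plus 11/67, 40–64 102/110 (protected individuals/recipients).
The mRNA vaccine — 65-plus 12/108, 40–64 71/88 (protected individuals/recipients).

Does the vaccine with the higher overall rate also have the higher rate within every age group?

Yes

65-plus: the protein-subunit vaccine 11/67 = 16.4%, the mRNA vaccine 12/108 = 11.1% → the protein-subunit vaccine
40–64: the protein-subunit vaccine 102/110 = 92.7%, the mRNA vaccine 71/88 = 80.7% → the protein-subunit vaccine
Overall: the protein-subunit vaccine 113/177 = 63.8%, the mRNA vaccine 83/196 = 42.3% → the protein-subunit vaccine
The protein-subunit vaccine wins overall and in every age group — no reversal.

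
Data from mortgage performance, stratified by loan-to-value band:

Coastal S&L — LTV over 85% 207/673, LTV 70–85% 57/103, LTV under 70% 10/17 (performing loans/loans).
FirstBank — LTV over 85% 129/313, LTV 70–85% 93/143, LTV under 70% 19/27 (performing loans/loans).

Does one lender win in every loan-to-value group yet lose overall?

LTV over 85%: Coastal S&L 207/673 = 30.8%, FirstBank 129/313 = 41.2% → FirstBank
LTV 70–85%: Coastal S&L 57/103 = 55.3%, FirstBank 93/143 = 65.0% → FirstBank
LTV under 70%: Coastal S&L 10/17 = 58.8%, FirstBank 19/27 = 70.4% → FirstBank
Overall: Coastal S&L 274/793 = 34.6%, FirstBank 241/483 = 49.9% → FirstBank
FirstBank wins overall and in every loan-to-value group — no reversal.

No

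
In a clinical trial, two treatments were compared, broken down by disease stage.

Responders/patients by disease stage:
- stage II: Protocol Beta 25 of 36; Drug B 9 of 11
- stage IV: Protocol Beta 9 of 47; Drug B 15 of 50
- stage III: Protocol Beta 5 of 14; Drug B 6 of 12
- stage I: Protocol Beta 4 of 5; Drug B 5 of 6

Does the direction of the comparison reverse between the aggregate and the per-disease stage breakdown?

Stage II: Protocol Beta 25/36 = 69.4%, Drug B 9/11 = 81.8% → Drug B
Stage IV: Protocol Beta 9/47 = 19.1%, Drug B 15/50 = 30.0% → Drug B
Stage III: Protocol Beta 5/14 = 35.7%, Drug B 6/12 = 50.0% → Drug B
Stage I: Protocol Beta 4/5 = 80.0%, Drug B 5/6 = 83.3% → Drug B
Overall: Protocol Beta 43/102 = 42.2%, Drug B 35/79 = 44.3% → Drug B
Drug B wins overall and in every disease group — no reversal.

No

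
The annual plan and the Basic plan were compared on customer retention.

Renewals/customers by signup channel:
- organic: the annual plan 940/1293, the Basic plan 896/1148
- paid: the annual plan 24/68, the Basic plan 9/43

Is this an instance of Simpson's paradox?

Organic: the annual plan 940/1293 = 72.7%, the Basic plan 896/1148 = 78.0% → the Basic plan
Paid: the annual plan 24/68 = 35.3%, the Basic plan 9/43 = 20.9% → the annual plan
Overall: the annual plan 964/1361 = 70.8%, the Basic plan 905/1191 = 76.0% → the Basic plan
Neither sweeps: the annual plan wins 1 of 2 groups, the Basic plan wins 1. The Basic plan wins overall but not every group — no Simpson reversal.

No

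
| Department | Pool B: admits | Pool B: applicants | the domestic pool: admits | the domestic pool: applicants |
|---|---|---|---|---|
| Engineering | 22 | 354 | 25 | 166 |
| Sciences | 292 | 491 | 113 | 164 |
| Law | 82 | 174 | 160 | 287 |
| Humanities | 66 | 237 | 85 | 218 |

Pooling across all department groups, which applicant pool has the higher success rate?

the domestic pool

Engineering: Pool B 22/354 = 6.2%, the domestic pool 25/166 = 15.1% → the domestic pool
Sciences: Pool B 292/491 = 59.5%, the domestic pool 113/164 = 68.9% → the domestic pool
Law: Pool B 82/174 = 47.1%, the domestic pool 160/287 = 55.7% → the domestic pool
Humanities: Pool B 66/237 = 27.8%, the domestic pool 85/218 = 39.0% → the domestic pool
Overall: Pool B 462/1256 = 36.8%, the domestic pool 383/835 = 45.9% → the domestic pool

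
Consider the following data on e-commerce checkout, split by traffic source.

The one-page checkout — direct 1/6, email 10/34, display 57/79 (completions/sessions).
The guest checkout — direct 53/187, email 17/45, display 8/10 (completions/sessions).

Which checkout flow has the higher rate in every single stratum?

the guest checkout

Direct: the one-page checkout 1/6 = 16.7%, the guest checkout 53/187 = 28.3% → the guest checkout
Email: the one-page checkout 10/34 = 29.4%, the guest checkout 17/45 = 37.8% → the guest checkout
Display: the one-page checkout 57/79 = 72.2%, the guest checkout 8/10 = 80.0% → the guest checkout
The guest checkout has the higher rate in all 3 groups.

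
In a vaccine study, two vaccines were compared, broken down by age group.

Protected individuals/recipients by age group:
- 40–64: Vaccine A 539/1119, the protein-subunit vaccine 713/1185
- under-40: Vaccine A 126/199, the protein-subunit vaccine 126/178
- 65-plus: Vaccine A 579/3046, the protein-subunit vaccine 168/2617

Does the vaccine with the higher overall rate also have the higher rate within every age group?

40–64: Vaccine A 539/1119 = 48.2%, the protein-subunit vaccine 713/1185 = 60.2% → the protein-subunit vaccine
Under-40: Vaccine A 126/199 = 63.3%, the protein-subunit vaccine 126/178 = 70.8% → the protein-subunit vaccine
65-plus: Vaccine A 579/3046 = 19.0%, the protein-subunit vaccine 168/2617 = 6.4% → Vaccine A
Overall: Vaccine A 1244/4364 = 28.5%, the protein-subunit vaccine 1007/3980 = 25.3% → Vaccine A
Neither sweeps: Vaccine A wins 1 of 3 groups, the protein-subunit vaccine wins 2. Vaccine A wins overall but not every group — no Simpson reversal.

No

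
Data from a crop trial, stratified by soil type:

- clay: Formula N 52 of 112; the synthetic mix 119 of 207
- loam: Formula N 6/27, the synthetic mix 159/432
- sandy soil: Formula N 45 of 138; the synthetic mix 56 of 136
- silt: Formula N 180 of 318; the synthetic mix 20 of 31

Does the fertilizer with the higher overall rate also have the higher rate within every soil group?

Clay: Formula N 52/112 = 46.4%, the synthetic mix 119/207 = 57.5% → the synthetic mix
Loam: Formula N 6/27 = 22.2%, the synthetic mix 159/432 = 36.8% → the synthetic mix
Sandy soil: Formula N 45/138 = 32.6%, the synthetic mix 56/136 = 41.2% → the synthetic mix
Silt: Formula N 180/318 = 56.6%, the synthetic mix 20/31 = 64.5% → the synthetic mix
Overall: Formula N 283/595 = 47.6%, the synthetic mix 354/806 = 43.9% → Formula N
The synthetic mix wins each soil group but Formula N wins overall — the comparison reverses. The synthetic mix's plots skew toward loam, which has a lower base rate.

No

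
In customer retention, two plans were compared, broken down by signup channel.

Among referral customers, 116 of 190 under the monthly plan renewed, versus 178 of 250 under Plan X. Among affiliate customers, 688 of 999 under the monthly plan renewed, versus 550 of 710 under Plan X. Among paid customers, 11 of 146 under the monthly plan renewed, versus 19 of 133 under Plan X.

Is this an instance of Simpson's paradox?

No

Referral: the monthly plan 116/190 = 61.1%, Plan X 178/250 = 71.2% → Plan X
Affiliate: the monthly plan 688/999 = 68.9%, Plan X 550/710 = 77.5% → Plan X
Paid: the monthly plan 11/146 = 7.5%, Plan X 19/133 = 14.3% → Plan X
Overall: the monthly plan 815/1335 = 61.0%, Plan X 747/1093 = 68.3% → Plan X
Plan X wins overall and in every signup group — no reversal.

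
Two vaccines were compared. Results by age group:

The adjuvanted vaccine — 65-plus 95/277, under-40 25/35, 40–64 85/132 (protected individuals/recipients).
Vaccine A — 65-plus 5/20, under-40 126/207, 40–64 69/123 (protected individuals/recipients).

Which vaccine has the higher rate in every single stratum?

65-plus: the adjuvanted vaccine 95/277 = 34.3%, Vaccine A 5/20 = 25.0% → the adjuvanted vaccine
Under-40: the adjuvanted vaccine 25/35 = 71.4%, Vaccine A 126/207 = 60.9% → the adjuvanted vaccine
40–64: the adjuvanted vaccine 85/132 = 64.4%, Vaccine A 69/123 = 56.1% → the adjuvanted vaccine
The adjuvanted vaccine has the higher rate in all 3 groups.

the adjuvanted vaccine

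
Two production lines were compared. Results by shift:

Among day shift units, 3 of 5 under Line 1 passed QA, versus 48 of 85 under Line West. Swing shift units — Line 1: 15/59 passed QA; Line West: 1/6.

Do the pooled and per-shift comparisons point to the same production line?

No

Day shift: Line 1 3/5 = 60.0%, Line West 48/85 = 56.5% → Line 1
Swing shift: Line 1 15/59 = 25.4%, Line West 1/6 = 16.7% → Line 1
Overall: Line 1 18/64 = 28.1%, Line West 49/91 = 53.8% → Line West
Line 1 wins each shift group but Line West wins overall — the comparison reverses. Line 1's units skew toward swing shift, which has a lower base rate.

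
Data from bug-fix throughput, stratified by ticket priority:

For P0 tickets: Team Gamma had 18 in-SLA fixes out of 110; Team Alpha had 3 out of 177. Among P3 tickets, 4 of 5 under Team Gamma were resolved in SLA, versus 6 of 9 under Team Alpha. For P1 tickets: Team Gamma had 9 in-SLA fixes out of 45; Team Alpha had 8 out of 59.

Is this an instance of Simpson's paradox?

No

P0: Team Gamma 18/110 = 16.4%, Team Alpha 3/177 = 1.7% → Team Gamma
P3: Team Gamma 4/5 = 80.0%, Team Alpha 6/9 = 66.7% → Team Gamma
P1: Team Gamma 9/45 = 20.0%, Team Alpha 8/59 = 13.6% → Team Gamma
Overall: Team Gamma 31/160 = 19.4%, Team Alpha 17/245 = 6.9% → Team Gamma
Team Gamma wins overall and in every ticket group — no reversal.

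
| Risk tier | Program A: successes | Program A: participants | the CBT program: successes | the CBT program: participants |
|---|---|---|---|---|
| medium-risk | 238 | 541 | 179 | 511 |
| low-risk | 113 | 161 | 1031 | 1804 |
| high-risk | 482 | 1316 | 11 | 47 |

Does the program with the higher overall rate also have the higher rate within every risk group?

No

Medium-risk: Program A 238/541 = 44.0%, the CBT program 179/511 = 35.0% → Program A
Low-risk: Program A 113/161 = 70.2%, the CBT program 1031/1804 = 57.2% → Program A
High-risk: Program A 482/1316 = 36.6%, the CBT program 11/47 = 23.4% → Program A
Overall: Program A 833/2018 = 41.3%, the CBT program 1221/2362 = 51.7% → the CBT program
Program A wins each risk group but the CBT program wins overall — the comparison reverses. Program A's participants skew toward high-risk, which has a lower base rate.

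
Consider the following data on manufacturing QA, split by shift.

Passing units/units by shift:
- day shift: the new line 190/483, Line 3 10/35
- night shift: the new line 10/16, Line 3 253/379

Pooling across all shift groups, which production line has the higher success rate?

Day shift: the new line 190/483 = 39.3%, Line 3 10/35 = 28.6% → the new line
Night shift: the new line 10/16 = 62.5%, Line 3 253/379 = 66.8% → Line 3
Overall: the new line 200/499 = 40.1%, Line 3 263/414 = 63.5% → Line 3
(Neither sweeps every shift group, but Line 3 has the higher pooled rate.)

Line 3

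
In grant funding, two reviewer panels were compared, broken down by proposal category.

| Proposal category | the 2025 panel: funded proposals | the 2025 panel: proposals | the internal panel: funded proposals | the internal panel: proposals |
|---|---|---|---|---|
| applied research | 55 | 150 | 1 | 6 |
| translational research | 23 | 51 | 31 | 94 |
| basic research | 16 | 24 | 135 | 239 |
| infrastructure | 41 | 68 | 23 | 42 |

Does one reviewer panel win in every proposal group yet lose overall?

Applied research: the 2025 panel 55/150 = 36.7%, the internal panel 1/6 = 16.7% → the 2025 panel
Translational research: the 2025 panel 23/51 = 45.1%, the internal panel 31/94 = 33.0% → the 2025 panel
Basic research: the 2025 panel 16/24 = 66.7%, the internal panel 135/239 = 56.5% → the 2025 panel
Infrastructure: the 2025 panel 41/68 = 60.3%, the internal panel 23/42 = 54.8% → the 2025 panel
Overall: the 2025 panel 135/293 = 46.1%, the internal panel 190/381 = 49.9% → the internal panel
The 2025 panel wins each proposal group but the internal panel wins overall — the comparison reverses. The 2025 panel's proposals skew toward applied research, which has a lower base rate.

Yes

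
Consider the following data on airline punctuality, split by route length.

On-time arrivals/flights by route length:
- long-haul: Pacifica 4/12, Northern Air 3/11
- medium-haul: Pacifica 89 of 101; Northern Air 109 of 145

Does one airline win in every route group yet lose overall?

Long-haul: Pacifica 4/12 = 33.3%, Northern Air 3/11 = 27.3% → Pacifica
Medium-haul: Pacifica 89/101 = 88.1%, Northern Air 109/145 = 75.2% → Pacifica
Overall: Pacifica 93/113 = 82.3%, Northern Air 112/156 = 71.8% → Pacifica
Pacifica wins overall and in every route group — no reversal.

No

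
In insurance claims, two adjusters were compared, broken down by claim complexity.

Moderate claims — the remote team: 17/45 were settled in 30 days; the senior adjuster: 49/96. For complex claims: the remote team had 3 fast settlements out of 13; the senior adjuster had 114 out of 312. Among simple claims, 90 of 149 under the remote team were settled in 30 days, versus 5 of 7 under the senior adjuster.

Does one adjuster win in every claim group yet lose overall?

Moderate: the remote team 17/45 = 37.8%, the senior adjuster 49/96 = 51.0% → the senior adjuster
Complex: the remote team 3/13 = 23.1%, the senior adjuster 114/312 = 36.5% → the senior adjuster
Simple: the remote team 90/149 = 60.4%, the senior adjuster 5/7 = 71.4% → the senior adjuster
Overall: the remote team 110/207 = 53.1%, the senior adjuster 168/415 = 40.5% → the remote team
The senior adjuster wins each claim group but the remote team wins overall — the comparison reverses. The senior adjuster's claims skew toward complex, which has a lower base rate.

Yes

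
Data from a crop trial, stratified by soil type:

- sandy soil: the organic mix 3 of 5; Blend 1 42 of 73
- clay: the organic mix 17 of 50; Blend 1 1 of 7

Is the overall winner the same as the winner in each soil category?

Sandy soil: the organic mix 3/5 = 60.0%, Blend 1 42/73 = 57.5% → the organic mix
Clay: the organic mix 17/50 = 34.0%, Blend 1 1/7 = 14.3% → the organic mix
Overall: the organic mix 20/55 = 36.4%, Blend 1 43/80 = 53.8% → Blend 1
The organic mix wins each soil group but Blend 1 wins overall — the comparison reverses. The organic mix's plots skew toward clay, which has a lower base rate.

No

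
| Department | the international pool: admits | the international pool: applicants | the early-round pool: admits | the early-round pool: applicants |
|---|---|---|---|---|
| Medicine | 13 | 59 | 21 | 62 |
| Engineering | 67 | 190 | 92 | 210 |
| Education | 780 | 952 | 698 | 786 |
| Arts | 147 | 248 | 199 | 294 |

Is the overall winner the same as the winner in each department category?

Medicine: the international pool 13/59 = 22.0%, the early-round pool 21/62 = 33.9% → the early-round pool
Engineering: the international pool 67/190 = 35.3%, the early-round pool 92/210 = 43.8% → the early-round pool
Education: the international pool 780/952 = 81.9%, the early-round pool 698/786 = 88.8% → the early-round pool
Arts: the international pool 147/248 = 59.3%, the early-round pool 199/294 = 67.7% → the early-round pool
Overall: the international pool 1007/1449 = 69.5%, the early-round pool 1010/1352 = 74.7% → the early-round pool
The early-round pool wins overall and in every department group — no reversal.

Yes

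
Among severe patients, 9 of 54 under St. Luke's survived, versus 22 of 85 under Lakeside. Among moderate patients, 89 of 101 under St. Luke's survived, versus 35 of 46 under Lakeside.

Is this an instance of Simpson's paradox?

Severe: St. Luke's 9/54 = 16.7%, Lakeside 22/85 = 25.9% → Lakeside
Moderate: St. Luke's 89/101 = 88.1%, Lakeside 35/46 = 76.1% → St. Luke's
Overall: St. Luke's 98/155 = 63.2%, Lakeside 57/131 = 43.5% → St. Luke's
Neither sweeps: St. Luke's wins 1 of 2 groups, Lakeside wins 1. St. Luke's wins overall but not every group — no Simpson reversal.

No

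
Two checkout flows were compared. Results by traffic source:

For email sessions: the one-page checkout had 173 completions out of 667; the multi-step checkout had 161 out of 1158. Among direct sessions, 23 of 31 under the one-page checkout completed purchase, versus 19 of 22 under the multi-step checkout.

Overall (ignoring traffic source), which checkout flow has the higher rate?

Email: the one-page checkout 173/667 = 25.9%, the multi-step checkout 161/1158 = 13.9% → the one-page checkout
Direct: the one-page checkout 23/31 = 74.2%, the multi-step checkout 19/22 = 86.4% → the multi-step checkout
Overall: the one-page checkout 196/698 = 28.1%, the multi-step checkout 180/1180 = 15.3% → the one-page checkout
(Neither sweeps every traffic group, but the one-page checkout has the higher pooled rate.)

the one-page checkout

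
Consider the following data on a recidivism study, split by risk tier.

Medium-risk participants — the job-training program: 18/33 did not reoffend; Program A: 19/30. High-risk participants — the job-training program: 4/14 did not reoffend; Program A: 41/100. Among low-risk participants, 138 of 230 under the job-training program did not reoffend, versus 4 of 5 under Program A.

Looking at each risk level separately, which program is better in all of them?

Program A

Medium-risk: the job-training program 18/33 = 54.5%, Program A 19/30 = 63.3% → Program A
High-risk: the job-training program 4/14 = 28.6%, Program A 41/100 = 41.0% → Program A
Low-risk: the job-training program 138/230 = 60.0%, Program A 4/5 = 80.0% → Program A
Program A has the higher rate in all 3 groups.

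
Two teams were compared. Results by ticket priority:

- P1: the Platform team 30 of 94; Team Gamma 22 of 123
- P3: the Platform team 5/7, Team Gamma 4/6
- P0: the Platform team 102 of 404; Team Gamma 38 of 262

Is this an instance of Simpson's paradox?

No

P1: the Platform team 30/94 = 31.9%, Team Gamma 22/123 = 17.9% → the Platform team
P3: the Platform team 5/7 = 71.4%, Team Gamma 4/6 = 66.7% → the Platform team
P0: the Platform team 102/404 = 25.2%, Team Gamma 38/262 = 14.5% → the Platform team
Overall: the Platform team 137/505 = 27.1%, Team Gamma 64/391 = 16.4% → the Platform team
The Platform team wins overall and in every ticket group — no reversal.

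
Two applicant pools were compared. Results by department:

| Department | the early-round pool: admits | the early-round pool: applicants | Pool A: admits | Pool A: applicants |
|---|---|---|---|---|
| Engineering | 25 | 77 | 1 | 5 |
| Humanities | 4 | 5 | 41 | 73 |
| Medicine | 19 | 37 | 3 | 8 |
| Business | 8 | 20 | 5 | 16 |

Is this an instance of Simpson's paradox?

Yes

Engineering: the early-round pool 25/77 = 32.5%, Pool A 1/5 = 20.0% → the early-round pool
Humanities: the early-round pool 4/5 = 80.0%, Pool A 41/73 = 56.2% → the early-round pool
Medicine: the early-round pool 19/37 = 51.4%, Pool A 3/8 = 37.5% → the early-round pool
Business: the early-round pool 8/20 = 40.0%, Pool A 5/16 = 31.2% → the early-round pool
Overall: the early-round pool 56/139 = 40.3%, Pool A 50/102 = 49.0% → Pool A
The early-round pool wins each department group but Pool A wins overall — the comparison reverses. The early-round pool's applicants skew toward Engineering, which has a lower base rate.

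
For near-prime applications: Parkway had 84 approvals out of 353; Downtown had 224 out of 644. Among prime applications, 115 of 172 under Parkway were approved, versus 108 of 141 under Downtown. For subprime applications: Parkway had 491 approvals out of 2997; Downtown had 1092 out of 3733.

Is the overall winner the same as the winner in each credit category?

Near-prime: Parkway 84/353 = 23.8%, Downtown 224/644 = 34.8% → Downtown
Prime: Parkway 115/172 = 66.9%, Downtown 108/141 = 76.6% → Downtown
Subprime: Parkway 491/2997 = 16.4%, Downtown 1092/3733 = 29.3% → Downtown
Overall: Parkway 690/3522 = 19.6%, Downtown 1424/4518 = 31.5% → Downtown
Downtown wins overall and in every credit group — no reversal.

Yes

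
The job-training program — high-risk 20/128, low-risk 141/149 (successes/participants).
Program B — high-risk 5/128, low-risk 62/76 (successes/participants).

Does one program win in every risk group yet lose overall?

High-risk: the job-training program 20/128 = 15.6%, Program B 5/128 = 3.9% → the job-training program
Low-risk: the job-training program 141/149 = 94.6%, Program B 62/76 = 81.6% → the job-training program
Overall: the job-training program 161/277 = 58.1%, Program B 67/204 = 32.8% → the job-training program
The job-training program wins overall and in every risk group — no reversal.

No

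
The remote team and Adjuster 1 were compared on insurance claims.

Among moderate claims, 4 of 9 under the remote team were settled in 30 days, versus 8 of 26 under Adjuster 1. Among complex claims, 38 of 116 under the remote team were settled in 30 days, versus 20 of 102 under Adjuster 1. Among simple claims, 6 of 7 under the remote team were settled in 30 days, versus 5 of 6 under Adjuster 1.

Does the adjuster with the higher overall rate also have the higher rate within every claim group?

Moderate: the remote team 4/9 = 44.4%, Adjuster 1 8/26 = 30.8% → the remote team
Complex: the remote team 38/116 = 32.8%, Adjuster 1 20/102 = 19.6% → the remote team
Simple: the remote team 6/7 = 85.7%, Adjuster 1 5/6 = 83.3% → the remote team
Overall: the remote team 48/132 = 36.4%, Adjuster 1 33/134 = 24.6% → the remote team
The remote team wins overall and in every claim group — no reversal.

Yes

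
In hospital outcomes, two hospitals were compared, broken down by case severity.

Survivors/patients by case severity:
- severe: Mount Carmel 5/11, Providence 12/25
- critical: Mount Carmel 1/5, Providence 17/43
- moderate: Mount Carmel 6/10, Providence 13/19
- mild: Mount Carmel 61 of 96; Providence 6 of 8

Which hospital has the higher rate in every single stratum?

Severe: Mount Carmel 5/11 = 45.5%, Providence 12/25 = 48.0% → Providence
Critical: Mount Carmel 1/5 = 20.0%, Providence 17/43 = 39.5% → Providence
Moderate: Mount Carmel 6/10 = 60.0%, Providence 13/19 = 68.4% → Providence
Mild: Mount Carmel 61/96 = 63.5%, Providence 6/8 = 75.0% → Providence
Providence has the higher rate in all 4 groups.

Providence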